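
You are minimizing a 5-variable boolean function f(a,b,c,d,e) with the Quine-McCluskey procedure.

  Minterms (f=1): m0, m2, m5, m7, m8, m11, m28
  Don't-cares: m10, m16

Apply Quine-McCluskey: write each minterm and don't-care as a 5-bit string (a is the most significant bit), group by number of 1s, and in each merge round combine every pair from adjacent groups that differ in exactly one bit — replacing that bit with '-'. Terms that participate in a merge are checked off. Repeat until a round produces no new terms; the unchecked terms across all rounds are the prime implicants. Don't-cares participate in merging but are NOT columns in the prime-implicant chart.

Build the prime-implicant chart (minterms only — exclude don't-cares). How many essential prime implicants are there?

4

Round 0: 00000✓ 00010✓ 00101✓ 00111✓ 01000✓ 01010✓ 01011✓ 10000✓ 11100
Round 1: -0000 0-000✓ 0-010✓ 000-0✓ 001-1 010-0✓ 0101-
Round 2: 0-0-0
PIs = {-0000, 0-0-0, 001-1, 0101-, 11100}
Coverage chart:
  m0: -0000,0-0-0
  m2: 0-0-0 ←essential
  m5: 001-1 ←essential
  m7: 001-1 ←essential
  m8: 0-0-0 ←essential
  m11: 0101- ←essential
  m28: 11100 ←essential
Essential: 0-0-0, 001-1, 0101-, 11100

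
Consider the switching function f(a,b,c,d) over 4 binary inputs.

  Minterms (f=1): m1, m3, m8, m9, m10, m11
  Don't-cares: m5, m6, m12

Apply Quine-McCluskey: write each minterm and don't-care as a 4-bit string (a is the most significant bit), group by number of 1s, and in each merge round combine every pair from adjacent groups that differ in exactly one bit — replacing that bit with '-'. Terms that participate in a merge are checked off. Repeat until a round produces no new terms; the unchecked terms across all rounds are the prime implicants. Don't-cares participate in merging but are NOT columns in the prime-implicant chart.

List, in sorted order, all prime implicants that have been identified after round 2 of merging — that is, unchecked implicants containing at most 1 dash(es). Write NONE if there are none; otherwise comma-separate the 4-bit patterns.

0-01, 0110, 1-00

Round 0: 0001✓ 0011✓ 0101✓ 0110 1000✓ 1001✓ 1010✓ 1011✓ 1100✓
Round 1: -001✓ -011✓ 0-01 00-1✓ 1-00 10-0✓ 10-1✓ 100-✓ 101-✓
Round 2: -0-1 10--
PIs = {-0-1, 0-01, 0110, 1-00, 10--}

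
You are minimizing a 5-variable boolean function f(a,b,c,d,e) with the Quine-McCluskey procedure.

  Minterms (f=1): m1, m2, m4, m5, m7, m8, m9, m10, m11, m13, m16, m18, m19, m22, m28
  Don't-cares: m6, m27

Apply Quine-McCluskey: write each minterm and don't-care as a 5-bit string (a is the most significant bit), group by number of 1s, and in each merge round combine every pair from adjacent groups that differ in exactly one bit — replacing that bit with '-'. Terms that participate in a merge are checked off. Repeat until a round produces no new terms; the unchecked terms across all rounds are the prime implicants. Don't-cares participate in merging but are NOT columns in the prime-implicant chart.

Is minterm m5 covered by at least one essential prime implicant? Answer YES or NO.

YES

[col 0] 00001*, 00010*, 00100*, 00101*, 00110*, 00111*, 01000*, 01001*, 01010*, 01011*, 01101*, 10000*, 10010*, 10011*, 10110*, 11011*, 11100
[col 1] -0010*, -0110*, -1011, 0-001*, 0-010, 0-101*, 00-01*, 00-10*, 001-0*, 001-1*, 0010-*, 0011-*, 01-01*, 010-0*, 010-1*, 0100-*, 0101-*, 1-011, 10-10*, 100-0, 1001-
[col 2] -0-10, 0--01, 001--, 010--
Prime implicants: -0-10, -1011, 0--01, 0-010, 001--, 010--, 1-011, 100-0, 1001-, 11100
PI chart (minterm → PIs covering it):
  1 | 0--01  (sole → essential)
  2 | -0-10,0-010
  4 | 001--  (sole → essential)
  5 | 0--01,001--
  7 | 001--  (sole → essential)
  8 | 010--  (sole → essential)
  9 | 0--01,010--
  10 | 0-010,010--
  11 | -1011,010--
  13 | 0--01  (sole → essential)
  16 | 100-0  (sole → essential)
  18 | -0-10,100-0,1001-
  19 | 1-011,1001-
  22 | -0-10  (sole → essential)
  28 | 11100  (sole → essential)
Essential prime implicants: -0-10, 0--01, 001--, 010--, 100-0, 11100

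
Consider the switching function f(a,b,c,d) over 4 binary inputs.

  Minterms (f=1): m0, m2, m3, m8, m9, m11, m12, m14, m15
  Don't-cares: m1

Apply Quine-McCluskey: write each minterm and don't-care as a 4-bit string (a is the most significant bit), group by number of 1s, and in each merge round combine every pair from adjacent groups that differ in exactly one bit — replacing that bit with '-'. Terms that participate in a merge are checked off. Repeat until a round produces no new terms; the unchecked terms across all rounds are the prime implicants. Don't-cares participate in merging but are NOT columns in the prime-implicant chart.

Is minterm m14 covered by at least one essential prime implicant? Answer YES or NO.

NO

Round 0: 0000✓ 0001✓ 0010✓ 0011✓ 1000✓ 1001✓ 1011✓ 1100✓ 1110✓ 1111✓
Round 1: -000✓ -001✓ -011✓ 00-0✓ 00-1✓ 000-✓ 001-✓ 1-00 1-11 10-1✓ 100-✓ 11-0 111-
Round 2: -0-1 -00- 00--
PIs = {-0-1, -00-, 00--, 1-00, 1-11, 11-0, 111-}
Coverage chart:
  m0: -00-,00--
  m2: 00-- ←essential
  m3: -0-1,00--
  m8: -00-,1-00
  m9: -0-1,-00-
  m11: -0-1,1-11
  m12: 1-00,11-0
  m14: 11-0,111-
  m15: 1-11,111-
Essential: 00--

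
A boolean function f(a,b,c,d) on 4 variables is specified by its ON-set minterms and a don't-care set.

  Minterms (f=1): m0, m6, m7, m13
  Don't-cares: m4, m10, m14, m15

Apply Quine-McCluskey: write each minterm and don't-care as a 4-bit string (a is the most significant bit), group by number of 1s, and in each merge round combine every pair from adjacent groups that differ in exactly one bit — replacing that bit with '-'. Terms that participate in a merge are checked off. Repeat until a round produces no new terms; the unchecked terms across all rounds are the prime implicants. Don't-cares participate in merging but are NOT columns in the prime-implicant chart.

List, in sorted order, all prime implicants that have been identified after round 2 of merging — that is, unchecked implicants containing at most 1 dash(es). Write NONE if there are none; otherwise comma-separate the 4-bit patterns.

size-2^0 implicants → 0000(✓)  0100(✓)  0110(✓)  0111(✓)  1010(✓)  1101(✓)  1110(✓)  1111(✓)
size-2^1 implicants → -110(✓)  -111(✓)  0-00  01-0  011-(✓)  1-10  11-1  111-(✓)
size-2^2 implicants → -11-
Unchecked terms (primes): -11-, 0-00, 01-0, 1-10, 11-1

0-00, 01-0, 1-10, 11-1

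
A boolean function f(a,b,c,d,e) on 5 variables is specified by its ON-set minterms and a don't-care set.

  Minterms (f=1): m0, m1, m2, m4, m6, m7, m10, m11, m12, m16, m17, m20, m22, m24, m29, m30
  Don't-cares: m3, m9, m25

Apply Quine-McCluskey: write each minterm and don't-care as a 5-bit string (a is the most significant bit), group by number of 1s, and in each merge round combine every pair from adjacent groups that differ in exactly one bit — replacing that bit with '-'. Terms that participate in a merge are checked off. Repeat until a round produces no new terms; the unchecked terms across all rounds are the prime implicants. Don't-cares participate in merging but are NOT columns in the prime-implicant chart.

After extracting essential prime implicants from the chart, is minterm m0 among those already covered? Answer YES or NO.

NO

[col 0] 00000*, 00001*, 00010*, 00011*, 00100*, 00110*, 00111*, 01001*, 01010*, 01011*, 01100*, 10000*, 10001*, 10100*, 10110*, 11000*, 11001*, 11101*, 11110*
[col 1] -0000*, -0001*, -0100*, -0110*, -1001*, 0-001*, 0-010*, 0-011*, 0-100, 00-00*, 00-10*, 00-11*, 000-0*, 000-1*, 0000-*, 0001-*, 001-0*, 0011-*, 010-1*, 0101-*, 1-000*, 1-001*, 1-110, 10-00*, 1000-*, 101-0*, 11-01, 1100-*
[col 2] --001, -0-00, -000-, -01-0, 0-0-1, 0-01-, 00--0, 00-1-, 000--, 1-00-
Prime implicants: --001, -0-00, -000-, -01-0, 0-0-1, 0-01-, 0-100, 00--0, 00-1-, 000--, 1-00-, 1-110, 11-01
PI chart (minterm → PIs covering it):
  0 | -0-00,-000-,00--0,000--
  1 | --001,-000-,0-0-1,000--
  2 | 0-01-,00--0,00-1-,000--
  4 | -0-00,-01-0,0-100,00--0
  6 | -01-0,00--0,00-1-
  7 | 00-1-  (sole → essential)
  10 | 0-01-  (sole → essential)
  11 | 0-0-1,0-01-
  12 | 0-100  (sole → essential)
  16 | -0-00,-000-,1-00-
  17 | --001,-000-,1-00-
  20 | -0-00,-01-0
  22 | -01-0,1-110
  24 | 1-00-  (sole → essential)
  29 | 11-01  (sole → essential)
  30 | 1-110  (sole → essential)
Essential prime implicants: 0-01-, 0-100, 00-1-, 1-00-, 1-110, 11-01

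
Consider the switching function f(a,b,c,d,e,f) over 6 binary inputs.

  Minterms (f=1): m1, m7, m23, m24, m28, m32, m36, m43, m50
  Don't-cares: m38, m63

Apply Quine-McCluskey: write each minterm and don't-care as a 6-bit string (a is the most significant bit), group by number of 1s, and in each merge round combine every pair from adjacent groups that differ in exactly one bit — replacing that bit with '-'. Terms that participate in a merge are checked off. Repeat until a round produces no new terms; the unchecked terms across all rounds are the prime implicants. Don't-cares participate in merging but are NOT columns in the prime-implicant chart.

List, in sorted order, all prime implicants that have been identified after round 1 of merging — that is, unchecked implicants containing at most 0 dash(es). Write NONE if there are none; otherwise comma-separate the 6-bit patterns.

Round 0: 000001 000111✓ 010111✓ 011000✓ 011100✓ 100000✓ 100100✓ 100110✓ 101011 110010 111111
Round 1: 0-0111 011-00 100-00 1001-0
PIs = {0-0111, 000001, 011-00, 100-00, 1001-0, 101011, 110010, 111111}

000001, 101011, 110010, 111111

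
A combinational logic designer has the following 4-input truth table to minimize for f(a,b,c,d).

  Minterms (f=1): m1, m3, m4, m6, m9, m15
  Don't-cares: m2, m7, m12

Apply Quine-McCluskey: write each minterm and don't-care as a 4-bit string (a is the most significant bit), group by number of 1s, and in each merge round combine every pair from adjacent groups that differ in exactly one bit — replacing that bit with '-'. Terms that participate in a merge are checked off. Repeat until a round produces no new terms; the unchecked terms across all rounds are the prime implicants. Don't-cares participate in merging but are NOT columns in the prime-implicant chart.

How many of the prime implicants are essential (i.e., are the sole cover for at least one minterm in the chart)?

2

Round 0: 0001✓ 0010✓ 0011✓ 0100✓ 0110✓ 0111✓ 1001✓ 1100✓ 1111✓
Round 1: -001 -100 -111 0-10✓ 0-11✓ 00-1 001-✓ 01-0 011-✓
Round 2: 0-1-
PIs = {-001, -100, -111, 0-1-, 00-1, 01-0}
Coverage chart:
  m1: -001,00-1
  m3: 0-1-,00-1
  m4: -100,01-0
  m6: 0-1-,01-0
  m9: -001 ←essential
  m15: -111 ←essential
Essential: -001, -111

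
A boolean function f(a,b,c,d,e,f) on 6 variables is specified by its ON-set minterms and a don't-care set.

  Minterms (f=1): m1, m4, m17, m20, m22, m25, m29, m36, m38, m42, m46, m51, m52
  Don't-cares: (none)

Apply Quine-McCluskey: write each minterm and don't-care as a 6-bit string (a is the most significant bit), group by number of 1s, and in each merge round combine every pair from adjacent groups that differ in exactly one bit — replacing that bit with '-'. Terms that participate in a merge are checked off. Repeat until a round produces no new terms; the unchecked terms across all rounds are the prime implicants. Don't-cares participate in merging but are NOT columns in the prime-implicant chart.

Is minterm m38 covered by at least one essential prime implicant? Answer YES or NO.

NO

Round 0: 000001✓ 000100✓ 010001✓ 010100✓ 010110✓ 011001✓ 011101✓ 100100✓ 100110✓ 101010✓ 101110✓ 110011 110100✓
Round 1: -00100✓ -10100✓ 0-0001 0-0100✓ 01-001 0101-0 011-01 1-0100✓ 10-110 1001-0 101-10
Round 2: --0100
PIs = {--0100, 0-0001, 01-001, 0101-0, 011-01, 10-110, 1001-0, 101-10, 110011}
Coverage chart:
  m1: 0-0001 ←essential
  m4: --0100 ←essential
  m17: 0-0001,01-001
  m20: --0100,0101-0
  m22: 0101-0 ←essential
  m25: 01-001,011-01
  m29: 011-01 ←essential
  m36: --0100,1001-0
  m38: 10-110,1001-0
  m42: 101-10 ←essential
  m46: 10-110,101-10
  m51: 110011 ←essential
  m52: --0100 ←essential
Essential: --0100, 0-0001, 0101-0, 011-01, 101-10, 110011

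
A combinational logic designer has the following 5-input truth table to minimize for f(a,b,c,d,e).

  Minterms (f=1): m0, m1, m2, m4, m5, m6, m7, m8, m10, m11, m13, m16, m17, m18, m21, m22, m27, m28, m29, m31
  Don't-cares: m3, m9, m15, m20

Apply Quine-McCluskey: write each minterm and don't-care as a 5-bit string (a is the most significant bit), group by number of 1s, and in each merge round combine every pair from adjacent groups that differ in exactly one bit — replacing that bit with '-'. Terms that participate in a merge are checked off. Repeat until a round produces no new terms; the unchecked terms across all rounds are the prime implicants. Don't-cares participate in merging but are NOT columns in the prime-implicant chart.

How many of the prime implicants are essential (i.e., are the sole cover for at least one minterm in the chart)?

5

size-2^0 implicants → 00000(✓)  00001(✓)  00010(✓)  00011(✓)  00100(✓)  00101(✓)  00110(✓)  00111(✓)  01000(✓)  01001(✓)  01010(✓)  01011(✓)  01101(✓)  01111(✓)  10000(✓)  10001(✓)  10010(✓)  10100(✓)  10101(✓)  10110(✓)  11011(✓)  11100(✓)  11101(✓)  11111(✓)
size-2^1 implicants → -0000(✓)  -0001(✓)  -0010(✓)  -0100(✓)  -0101(✓)  -0110(✓)  -1011(✓)  -1101(✓)  -1111(✓)  0-000(✓)  0-001(✓)  0-010(✓)  0-011(✓)  0-101(✓)  0-111(✓)  00-00(✓)  00-01(✓)  00-10(✓)  00-11(✓)  000-0(✓)  000-1(✓)  0000-(✓)  0001-(✓)  001-0(✓)  001-1(✓)  0010-(✓)  0011-(✓)  01-01(✓)  01-11(✓)  010-0(✓)  010-1(✓)  0100-(✓)  0101-(✓)  011-1(✓)  1-100(✓)  1-101(✓)  10-00(✓)  10-01(✓)  10-10(✓)  100-0(✓)  1000-(✓)  101-0(✓)  1010-(✓)  11-11(✓)  111-1(✓)  1110-(✓)
size-2^2 implicants → --101  -0-00(✓)  -0-01(✓)  -0-10(✓)  -00-0(✓)  -000-(✓)  -01-0(✓)  -010-(✓)  -1-11  -11-1  0--01(✓)  0--11(✓)  0-0-0(✓)  0-0-1(✓)  0-00-(✓)  0-01-(✓)  0-1-1(✓)  00--0(✓)  00--1(✓)  00-0-(✓)  00-1-(✓)  000--(✓)  001--(✓)  01--1(✓)  010--(✓)  1-10-  10--0(✓)  10-0-(✓)
size-2^3 implicants → -0--0  -0-0-  0---1  0-0--  00---
Unchecked terms (primes): --101, -0--0, -0-0-, -1-11, -11-1, 0---1, 0-0--, 00---, 1-10-
Minterm coverage:
  m0 ⊆ -0--0,-0-0-,0-0--,00---
  m1 ⊆ -0-0-,0---1,0-0--,00---
  m2 ⊆ -0--0,0-0--,00---
  m4 ⊆ -0--0,-0-0-,00---
  m5 ⊆ --101,-0-0-,0---1,00---
  m6 ⊆ -0--0,00---
  m7 ⊆ 0---1,00---
  m8 ⊆ 0-0-- [E]
  m10 ⊆ 0-0-- [E]
  m11 ⊆ -1-11,0---1,0-0--
  m13 ⊆ --101,-11-1,0---1
  m16 ⊆ -0--0,-0-0-
  m17 ⊆ -0-0- [E]
  m18 ⊆ -0--0 [E]
  m21 ⊆ --101,-0-0-,1-10-
  m22 ⊆ -0--0 [E]
  m27 ⊆ -1-11 [E]
  m28 ⊆ 1-10- [E]
  m29 ⊆ --101,-11-1,1-10-
  m31 ⊆ -1-11,-11-1
E = {-0--0, -0-0-, -1-11, 0-0--, 1-10-}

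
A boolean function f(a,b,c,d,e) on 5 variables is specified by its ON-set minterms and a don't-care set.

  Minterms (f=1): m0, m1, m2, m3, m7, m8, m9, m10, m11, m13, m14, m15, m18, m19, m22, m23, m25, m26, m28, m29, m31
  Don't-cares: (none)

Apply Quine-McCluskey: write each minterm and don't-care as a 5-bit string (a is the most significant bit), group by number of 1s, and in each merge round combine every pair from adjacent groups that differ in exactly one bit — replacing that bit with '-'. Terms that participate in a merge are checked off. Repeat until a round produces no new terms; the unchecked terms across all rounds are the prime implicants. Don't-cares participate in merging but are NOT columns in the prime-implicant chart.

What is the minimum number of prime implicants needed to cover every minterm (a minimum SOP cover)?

Round 0: 00000✓ 00001✓ 00010✓ 00011✓ 00111✓ 01000✓ 01001✓ 01010✓ 01011✓ 01101✓ 01110✓ 01111✓ 10010✓ 10011✓ 10110✓ 10111✓ 11001✓ 11010✓ 11100✓ 11101✓ 11111✓
Round 1: -0010✓ -0011✓ -0111✓ -1001✓ -1010✓ -1101✓ -1111✓ 0-000✓ 0-001✓ 0-010✓ 0-011✓ 0-111✓ 00-11✓ 000-0✓ 000-1✓ 0000-✓ 0001-✓ 01-01✓ 01-10✓ 01-11✓ 010-0✓ 010-1✓ 0100-✓ 0101-✓ 011-1✓ 0111-✓ 1-010✓ 1-111✓ 10-10✓ 10-11✓ 1001-✓ 1011-✓ 11-01✓ 111-1✓ 1110-
Round 2: --010 --111 -0-11 -001- -1-01 -11-1 0--11 0-0-0✓ 0-0-1✓ 0-00-✓ 0-01-✓ 000--✓ 01--1 01-1- 010--✓ 10-1-
Round 3: 0-0--
PIs = {--010, --111, -0-11, -001-, -1-01, -11-1, 0--11, 0-0--, 01--1, 01-1-, 10-1-, 1110-}
Coverage chart:
  m0: 0-0-- ←essential
  m1: 0-0-- ←essential
  m2: --010,-001-,0-0--
  m3: -0-11,-001-,0--11,0-0--
  m7: --111,-0-11,0--11
  m8: 0-0-- ←essential
  m9: -1-01,0-0--,01--1
  m10: --010,0-0--,01-1-
  m11: 0--11,0-0--,01--1,01-1-
  m13: -1-01,-11-1,01--1
  m14: 01-1- ←essential
  m15: --111,-11-1,0--11,01--1,01-1-
  m18: --010,-001-,10-1-
  m19: -0-11,-001-,10-1-
  m22: 10-1- ←essential
  m23: --111,-0-11,10-1-
  m25: -1-01 ←essential
  m26: --010 ←essential
  m28: 1110- ←essential
  m29: -1-01,-11-1,1110-
  m31: --111,-11-1
Essential: --010, -1-01, 0-0--, 01-1-, 10-1-, 1110-
Petrick residual → --111
Min cover (7 terms): c'de' + cde + bd'e + a'c' + a'bd + ab'd + abcd'

7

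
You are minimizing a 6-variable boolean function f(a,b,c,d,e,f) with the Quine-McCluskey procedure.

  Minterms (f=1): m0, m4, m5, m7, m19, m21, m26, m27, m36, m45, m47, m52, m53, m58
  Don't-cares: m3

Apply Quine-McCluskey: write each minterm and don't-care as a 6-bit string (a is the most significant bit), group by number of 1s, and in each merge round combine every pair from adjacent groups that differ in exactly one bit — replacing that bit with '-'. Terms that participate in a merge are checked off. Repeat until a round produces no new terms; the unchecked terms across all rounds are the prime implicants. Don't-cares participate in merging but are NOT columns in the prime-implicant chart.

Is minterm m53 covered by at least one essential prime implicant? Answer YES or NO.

[col 0] 000000*, 000011*, 000100*, 000101*, 000111*, 010011*, 010101*, 011010*, 011011*, 100100*, 101101*, 101111*, 110100*, 110101*, 111010*
[col 1] -00100, -10101, -11010, 0-0011, 0-0101, 000-00, 000-11, 0001-1, 00010-, 01-011, 01101-, 1-0100, 1011-1, 11010-
Prime implicants: -00100, -10101, -11010, 0-0011, 0-0101, 000-00, 000-11, 0001-1, 00010-, 01-011, 01101-, 1-0100, 1011-1, 11010-
PI chart (minterm → PIs covering it):
  0 | 000-00  (sole → essential)
  4 | -00100,000-00,00010-
  5 | 0-0101,0001-1,00010-
  7 | 000-11,0001-1
  19 | 0-0011,01-011
  21 | -10101,0-0101
  26 | -11010,01101-
  27 | 01-011,01101-
  36 | -00100,1-0100
  45 | 1011-1  (sole → essential)
  47 | 1011-1  (sole → essential)
  52 | 1-0100,11010-
  53 | -10101,11010-
  58 | -11010  (sole → essential)
Essential prime implicants: -11010, 000-00, 1011-1

NO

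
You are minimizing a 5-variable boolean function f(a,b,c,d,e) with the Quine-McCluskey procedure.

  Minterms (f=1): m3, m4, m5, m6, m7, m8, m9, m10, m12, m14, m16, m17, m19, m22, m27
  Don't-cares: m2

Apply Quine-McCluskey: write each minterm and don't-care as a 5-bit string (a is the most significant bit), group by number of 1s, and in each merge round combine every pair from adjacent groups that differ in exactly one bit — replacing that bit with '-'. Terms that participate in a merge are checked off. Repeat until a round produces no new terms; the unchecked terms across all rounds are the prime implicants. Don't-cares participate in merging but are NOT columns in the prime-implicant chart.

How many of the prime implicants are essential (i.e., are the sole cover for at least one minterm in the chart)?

size-2^0 implicants → 00010(✓)  00011(✓)  00100(✓)  00101(✓)  00110(✓)  00111(✓)  01000(✓)  01001(✓)  01010(✓)  01100(✓)  01110(✓)  10000(✓)  10001(✓)  10011(✓)  10110(✓)  11011(✓)
size-2^1 implicants → -0011  -0110  0-010(✓)  0-100(✓)  0-110(✓)  00-10(✓)  00-11(✓)  0001-(✓)  001-0(✓)  001-1(✓)  0010-(✓)  0011-(✓)  01-00(✓)  01-10(✓)  010-0(✓)  0100-  011-0(✓)  1-011  100-1  1000-
size-2^2 implicants → 0--10  0-1-0  00-1-  001--  01--0
Unchecked terms (primes): -0011, -0110, 0--10, 0-1-0, 00-1-, 001--, 01--0, 0100-, 1-011, 100-1, 1000-
Minterm coverage:
  m3 ⊆ -0011,00-1-
  m4 ⊆ 0-1-0,001--
  m5 ⊆ 001-- [E]
  m6 ⊆ -0110,0--10,0-1-0,00-1-,001--
  m7 ⊆ 00-1-,001--
  m8 ⊆ 01--0,0100-
  m9 ⊆ 0100- [E]
  m10 ⊆ 0--10,01--0
  m12 ⊆ 0-1-0,01--0
  m14 ⊆ 0--10,0-1-0,01--0
  m16 ⊆ 1000- [E]
  m17 ⊆ 100-1,1000-
  m19 ⊆ -0011,1-011,100-1
  m22 ⊆ -0110 [E]
  m27 ⊆ 1-011 [E]
E = {-0110, 001--, 0100-, 1-011, 1000-}

5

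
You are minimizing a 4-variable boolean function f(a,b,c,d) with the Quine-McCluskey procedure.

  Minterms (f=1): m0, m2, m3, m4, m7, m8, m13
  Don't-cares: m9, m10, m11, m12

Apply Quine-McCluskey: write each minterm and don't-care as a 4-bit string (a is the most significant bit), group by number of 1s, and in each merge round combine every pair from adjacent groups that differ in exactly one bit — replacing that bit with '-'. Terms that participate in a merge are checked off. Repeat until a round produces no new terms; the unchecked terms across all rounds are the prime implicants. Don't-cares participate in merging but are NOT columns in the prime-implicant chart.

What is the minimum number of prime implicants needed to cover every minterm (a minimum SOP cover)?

4

Round 0: 0000✓ 0010✓ 0011✓ 0100✓ 0111✓ 1000✓ 1001✓ 1010✓ 1011✓ 1100✓ 1101✓
Round 1: -000✓ -010✓ -011✓ -100✓ 0-00✓ 0-11 00-0✓ 001-✓ 1-00✓ 1-01✓ 10-0✓ 10-1✓ 100-✓ 101-✓ 110-✓
Round 2: --00 -0-0 -01- 1-0- 10--
PIs = {--00, -0-0, -01-, 0-11, 1-0-, 10--}
Coverage chart:
  m0: --00,-0-0
  m2: -0-0,-01-
  m3: -01-,0-11
  m4: --00 ←essential
  m7: 0-11 ←essential
  m8: --00,-0-0,1-0-,10--
  m13: 1-0- ←essential
Essential: --00, 0-11, 1-0-
Petrick residual → -0-0
Min cover (4 terms): c'd' + b'd' + a'cd + ac'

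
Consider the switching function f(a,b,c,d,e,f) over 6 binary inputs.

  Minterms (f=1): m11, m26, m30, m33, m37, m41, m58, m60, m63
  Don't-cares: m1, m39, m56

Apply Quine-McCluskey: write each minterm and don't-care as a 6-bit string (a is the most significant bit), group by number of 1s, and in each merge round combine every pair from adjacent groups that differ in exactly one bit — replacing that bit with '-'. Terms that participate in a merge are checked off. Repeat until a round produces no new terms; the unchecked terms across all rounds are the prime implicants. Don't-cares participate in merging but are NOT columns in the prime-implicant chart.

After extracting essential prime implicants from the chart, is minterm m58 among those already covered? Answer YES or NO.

NO

size-2^0 implicants → 000001(✓)  001011  011010(✓)  011110(✓)  100001(✓)  100101(✓)  100111(✓)  101001(✓)  111000(✓)  111010(✓)  111100(✓)  111111
size-2^1 implicants → -00001  -11010  011-10  10-001  100-01  1001-1  111-00  1110-0
Unchecked terms (primes): -00001, -11010, 001011, 011-10, 10-001, 100-01, 1001-1, 111-00, 1110-0, 111111
Minterm coverage:
  m11 ⊆ 001011 [E]
  m26 ⊆ -11010,011-10
  m30 ⊆ 011-10 [E]
  m33 ⊆ -00001,10-001,100-01
  m37 ⊆ 100-01,1001-1
  m41 ⊆ 10-001 [E]
  m58 ⊆ -11010,1110-0
  m60 ⊆ 111-00 [E]
  m63 ⊆ 111111 [E]
E = {001011, 011-10, 10-001, 111-00, 111111}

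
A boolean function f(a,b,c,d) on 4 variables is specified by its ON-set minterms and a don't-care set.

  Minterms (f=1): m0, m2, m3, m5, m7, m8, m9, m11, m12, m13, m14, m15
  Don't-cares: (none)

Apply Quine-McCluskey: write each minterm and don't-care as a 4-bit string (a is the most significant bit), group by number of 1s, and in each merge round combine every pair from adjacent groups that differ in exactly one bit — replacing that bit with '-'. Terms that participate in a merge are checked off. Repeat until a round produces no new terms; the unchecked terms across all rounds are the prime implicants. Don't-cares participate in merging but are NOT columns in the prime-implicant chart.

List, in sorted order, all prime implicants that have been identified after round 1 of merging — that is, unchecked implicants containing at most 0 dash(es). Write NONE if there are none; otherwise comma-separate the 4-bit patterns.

NONE

Round 0: 0000✓ 0010✓ 0011✓ 0101✓ 0111✓ 1000✓ 1001✓ 1011✓ 1100✓ 1101✓ 1110✓ 1111✓
Round 1: -000 -011✓ -101✓ -111✓ 0-11✓ 00-0 001- 01-1✓ 1-00✓ 1-01✓ 1-11✓ 10-1✓ 100-✓ 11-0✓ 11-1✓ 110-✓ 111-✓
Round 2: --11 -1-1 1--1 1-0- 11--
PIs = {--11, -000, -1-1, 00-0, 001-, 1--1, 1-0-, 11--}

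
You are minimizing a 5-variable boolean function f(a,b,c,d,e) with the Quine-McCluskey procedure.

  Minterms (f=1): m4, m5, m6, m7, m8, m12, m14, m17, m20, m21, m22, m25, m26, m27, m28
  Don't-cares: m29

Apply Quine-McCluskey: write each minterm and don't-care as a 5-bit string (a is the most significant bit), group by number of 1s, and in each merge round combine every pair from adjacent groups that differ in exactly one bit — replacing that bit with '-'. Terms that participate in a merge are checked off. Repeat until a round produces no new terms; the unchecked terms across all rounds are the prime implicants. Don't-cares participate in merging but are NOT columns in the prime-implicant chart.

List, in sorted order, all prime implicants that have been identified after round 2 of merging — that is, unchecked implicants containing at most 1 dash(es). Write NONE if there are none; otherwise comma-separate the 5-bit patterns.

01-00, 110-1, 1101-

Round 0: 00100✓ 00101✓ 00110✓ 00111✓ 01000✓ 01100✓ 01110✓ 10001✓ 10100✓ 10101✓ 10110✓ 11001✓ 11010✓ 11011✓ 11100✓ 11101✓
Round 1: -0100✓ -0101✓ -0110✓ -1100✓ 0-100✓ 0-110✓ 001-0✓ 001-1✓ 0010-✓ 0011-✓ 01-00 011-0✓ 1-001✓ 1-100✓ 1-101✓ 10-01✓ 101-0✓ 1010-✓ 11-01✓ 110-1 1101- 1110-✓
Round 2: --100 -01-0 -010- 0-1-0 001-- 1--01 1-10-
PIs = {--100, -01-0, -010-, 0-1-0, 001--, 01-00, 1--01, 1-10-, 110-1, 1101-}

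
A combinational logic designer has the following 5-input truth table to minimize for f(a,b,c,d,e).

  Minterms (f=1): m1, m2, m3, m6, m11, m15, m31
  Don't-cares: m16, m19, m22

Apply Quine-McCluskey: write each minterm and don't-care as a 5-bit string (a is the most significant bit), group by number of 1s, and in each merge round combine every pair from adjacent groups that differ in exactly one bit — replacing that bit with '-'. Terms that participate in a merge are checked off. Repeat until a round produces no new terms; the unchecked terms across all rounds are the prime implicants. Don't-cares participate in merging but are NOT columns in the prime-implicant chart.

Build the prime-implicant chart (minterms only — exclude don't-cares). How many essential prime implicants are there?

2

[col 0] 00001*, 00010*, 00011*, 00110*, 01011*, 01111*, 10000, 10011*, 10110*, 11111*
[col 1] -0011, -0110, -1111, 0-011, 00-10, 000-1, 0001-, 01-11
Prime implicants: -0011, -0110, -1111, 0-011, 00-10, 000-1, 0001-, 01-11, 10000
PI chart (minterm → PIs covering it):
  1 | 000-1  (sole → essential)
  2 | 00-10,0001-
  3 | -0011,0-011,000-1,0001-
  6 | -0110,00-10
  11 | 0-011,01-11
  15 | -1111,01-11
  31 | -1111  (sole → essential)
Essential prime implicants: -1111, 000-1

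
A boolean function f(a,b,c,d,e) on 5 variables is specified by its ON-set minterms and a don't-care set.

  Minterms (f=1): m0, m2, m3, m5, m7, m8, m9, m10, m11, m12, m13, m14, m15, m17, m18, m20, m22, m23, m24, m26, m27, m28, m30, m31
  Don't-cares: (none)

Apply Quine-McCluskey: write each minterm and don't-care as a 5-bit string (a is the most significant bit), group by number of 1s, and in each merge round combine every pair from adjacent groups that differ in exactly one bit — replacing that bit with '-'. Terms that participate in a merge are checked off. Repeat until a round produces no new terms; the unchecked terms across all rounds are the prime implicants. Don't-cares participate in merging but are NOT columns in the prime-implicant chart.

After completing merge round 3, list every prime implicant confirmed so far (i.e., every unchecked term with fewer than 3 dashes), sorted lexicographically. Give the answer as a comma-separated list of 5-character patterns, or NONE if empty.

[col 0] 00000*, 00010*, 00011*, 00101*, 00111*, 01000*, 01001*, 01010*, 01011*, 01100*, 01101*, 01110*, 01111*, 10001, 10010*, 10100*, 10110*, 10111*, 11000*, 11010*, 11011*, 11100*, 11110*, 11111*
[col 1] -0010*, -0111*, -1000*, -1010*, -1011*, -1100*, -1110*, -1111*, 0-000*, 0-010*, 0-011*, 0-101*, 0-111*, 00-11*, 000-0*, 0001-*, 001-1*, 01-00*, 01-01*, 01-10*, 01-11*, 010-0*, 010-1*, 0100-*, 0101-*, 011-0*, 011-1*, 0110-*, 0111-*, 1-010*, 1-100*, 1-110*, 1-111*, 10-10*, 101-0*, 1011-*, 11-00*, 11-10*, 11-11*, 110-0*, 1101-*, 111-0*, 1111-*
[col 2] --010, --111, -1-00*, -1-10*, -1-11*, -10-0*, -101-*, -11-0*, -111-*, 0--11, 0-0-0, 0-01-, 0-1-1, 01--0*, 01--1*, 01-0-*, 01-1-*, 010--*, 011--*, 1--10, 1-1-0, 1-11-, 11--0*, 11-1-*
[col 3] -1--0, -1-1-, 01---
Prime implicants: --010, --111, -1--0, -1-1-, 0--11, 0-0-0, 0-01-, 0-1-1, 01---, 1--10, 1-1-0, 1-11-, 10001

--010, --111, 0--11, 0-0-0, 0-01-, 0-1-1, 1--10, 1-1-0, 1-11-, 10001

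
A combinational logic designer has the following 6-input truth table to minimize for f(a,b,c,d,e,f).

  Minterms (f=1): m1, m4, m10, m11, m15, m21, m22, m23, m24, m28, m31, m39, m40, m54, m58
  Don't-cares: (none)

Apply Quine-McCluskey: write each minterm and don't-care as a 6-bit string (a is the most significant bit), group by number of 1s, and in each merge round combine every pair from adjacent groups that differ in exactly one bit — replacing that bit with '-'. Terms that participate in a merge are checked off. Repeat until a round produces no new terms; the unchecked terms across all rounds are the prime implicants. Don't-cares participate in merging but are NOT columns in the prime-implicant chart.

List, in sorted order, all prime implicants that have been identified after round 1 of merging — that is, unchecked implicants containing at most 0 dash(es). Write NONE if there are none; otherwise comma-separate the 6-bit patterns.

000001, 000100, 100111, 101000, 111010

size-2^0 implicants → 000001  000100  001010(✓)  001011(✓)  001111(✓)  010101(✓)  010110(✓)  010111(✓)  011000(✓)  011100(✓)  011111(✓)  100111  101000  110110(✓)  111010
size-2^1 implicants → -10110  0-1111  001-11  00101-  01-111  0101-1  01011-  011-00
Unchecked terms (primes): -10110, 0-1111, 000001, 000100, 001-11, 00101-, 01-111, 0101-1, 01011-, 011-00, 100111, 101000, 111010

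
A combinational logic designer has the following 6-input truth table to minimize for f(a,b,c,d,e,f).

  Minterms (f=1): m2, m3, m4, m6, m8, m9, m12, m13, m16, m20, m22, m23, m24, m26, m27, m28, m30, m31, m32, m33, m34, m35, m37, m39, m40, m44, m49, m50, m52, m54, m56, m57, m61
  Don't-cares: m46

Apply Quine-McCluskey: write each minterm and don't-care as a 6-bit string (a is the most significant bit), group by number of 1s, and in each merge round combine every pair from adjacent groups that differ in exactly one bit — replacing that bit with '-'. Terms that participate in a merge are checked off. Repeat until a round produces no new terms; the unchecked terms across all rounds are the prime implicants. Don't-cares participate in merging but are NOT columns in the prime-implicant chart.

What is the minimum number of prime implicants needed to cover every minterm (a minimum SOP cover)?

size-2^0 implicants → 000010(✓)  000011(✓)  000100(✓)  000110(✓)  001000(✓)  001001(✓)  001100(✓)  001101(✓)  010000(✓)  010100(✓)  010110(✓)  010111(✓)  011000(✓)  011010(✓)  011011(✓)  011100(✓)  011110(✓)  011111(✓)  100000(✓)  100001(✓)  100010(✓)  100011(✓)  100101(✓)  100111(✓)  101000(✓)  101100(✓)  101110(✓)  110001(✓)  110010(✓)  110100(✓)  110110(✓)  111000(✓)  111001(✓)  111101(✓)
size-2^1 implicants → -00010(✓)  -00011(✓)  -01000(✓)  -01100(✓)  -10100(✓)  -10110(✓)  -11000(✓)  0-0100(✓)  0-0110(✓)  0-1000(✓)  0-1100(✓)  00-100(✓)  000-10  00001-(✓)  0001-0(✓)  001-00(✓)  001-01(✓)  00100-(✓)  00110-(✓)  01-000(✓)  01-100(✓)  01-110(✓)  01-111(✓)  010-00(✓)  0101-0(✓)  01011-(✓)  011-00(✓)  011-10(✓)  011-11(✓)  0110-0(✓)  01101-(✓)  0111-0(✓)  01111-(✓)  1-0001  1-0010  1-1000(✓)  10-000  100-01(✓)  100-11(✓)  1000-0(✓)  1000-1(✓)  10000-(✓)  10001-(✓)  1001-1(✓)  101-00(✓)  1011-0  11-001  110-10  1101-0(✓)  111-01  11100-
size-2^2 implicants → --1000  -0001-  -01-00  -101-0  0--100  0-01-0  0-1-00  001-0-  01--00  01-1-0  01-11-  011--0  011-1-  100--1  1000--
Unchecked terms (primes): --1000, -0001-, -01-00, -101-0, 0--100, 0-01-0, 0-1-00, 000-10, 001-0-, 01--00, 01-1-0, 01-11-, 011--0, 011-1-, 1-0001, 1-0010, 10-000, 100--1, 1000--, 1011-0, 11-001, 110-10, 111-01, 11100-
Minterm coverage:
  m2 ⊆ -0001-,000-10
  m3 ⊆ -0001- [E]
  m4 ⊆ 0--100,0-01-0
  m6 ⊆ 0-01-0,000-10
  m8 ⊆ --1000,-01-00,0-1-00,001-0-
  m9 ⊆ 001-0- [E]
  m12 ⊆ -01-00,0--100,0-1-00,001-0-
  m13 ⊆ 001-0- [E]
  m16 ⊆ 01--00 [E]
  m20 ⊆ -101-0,0--100,0-01-0,01--00,01-1-0
  m22 ⊆ -101-0,0-01-0,01-1-0,01-11-
  m23 ⊆ 01-11- [E]
  m24 ⊆ --1000,0-1-00,01--00,011--0
  m26 ⊆ 011--0,011-1-
  m27 ⊆ 011-1- [E]
  m28 ⊆ 0--100,0-1-00,01--00,01-1-0,011--0
  m30 ⊆ 01-1-0,01-11-,011--0,011-1-
  m31 ⊆ 01-11-,011-1-
  m32 ⊆ 10-000,1000--
  m33 ⊆ 1-0001,100--1,1000--
  m34 ⊆ -0001-,1-0010,1000--
  m35 ⊆ -0001-,100--1,1000--
  m37 ⊆ 100--1 [E]
  m39 ⊆ 100--1 [E]
  m40 ⊆ --1000,-01-00,10-000
  m44 ⊆ -01-00,1011-0
  m49 ⊆ 1-0001,11-001
  m50 ⊆ 1-0010,110-10
  m52 ⊆ -101-0 [E]
  m54 ⊆ -101-0,110-10
  m56 ⊆ --1000,11100-
  m57 ⊆ 11-001,111-01,11100-
  m61 ⊆ 111-01 [E]
E = {-0001-, -101-0, 001-0-, 01--00, 01-11-, 011-1-, 100--1, 111-01}
Petrick residual → --1000, -01-00, 0-01-0, 1-0001, 1-0010, 10-000
Cover = cd'e'f' + b'c'd'e + b'ce'f' + bc'df' + a'c'df' + a'b'ce' + a'be'f' + a'bde + a'bce + ac'd'e'f + ac'd'ef' + ab'd'e'f' + ab'c'f + abce'f  |cover|=14

14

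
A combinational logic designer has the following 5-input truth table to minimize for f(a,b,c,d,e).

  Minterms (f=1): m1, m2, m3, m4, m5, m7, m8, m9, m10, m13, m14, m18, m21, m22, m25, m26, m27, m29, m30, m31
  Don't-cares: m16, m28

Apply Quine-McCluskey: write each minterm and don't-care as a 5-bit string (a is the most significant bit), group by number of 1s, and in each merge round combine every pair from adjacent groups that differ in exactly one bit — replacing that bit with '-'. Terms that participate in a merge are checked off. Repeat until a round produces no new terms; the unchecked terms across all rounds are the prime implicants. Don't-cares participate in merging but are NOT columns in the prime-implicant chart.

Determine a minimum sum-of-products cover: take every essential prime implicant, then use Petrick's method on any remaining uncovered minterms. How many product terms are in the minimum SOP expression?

8

size-2^0 implicants → 00001(✓)  00010(✓)  00011(✓)  00100(✓)  00101(✓)  00111(✓)  01000(✓)  01001(✓)  01010(✓)  01101(✓)  01110(✓)  10000(✓)  10010(✓)  10101(✓)  10110(✓)  11001(✓)  11010(✓)  11011(✓)  11100(✓)  11101(✓)  11110(✓)  11111(✓)
size-2^1 implicants → -0010(✓)  -0101(✓)  -1001(✓)  -1010(✓)  -1101(✓)  -1110(✓)  0-001(✓)  0-010(✓)  0-101(✓)  00-01(✓)  00-11(✓)  000-1(✓)  0001-  001-1(✓)  0010-  01-01(✓)  01-10(✓)  010-0  0100-  1-010(✓)  1-101(✓)  1-110(✓)  10-10(✓)  100-0  11-01(✓)  11-10(✓)  11-11(✓)  110-1(✓)  1101-(✓)  111-0(✓)  111-1(✓)  1110-(✓)  1111-(✓)
size-2^2 implicants → --010  --101  -1-01  -1-10  0--01  00--1  1--10  11--1  11-1-  111--
Unchecked terms (primes): --010, --101, -1-01, -1-10, 0--01, 00--1, 0001-, 0010-, 010-0, 0100-, 1--10, 100-0, 11--1, 11-1-, 111--
Minterm coverage:
  m1 ⊆ 0--01,00--1
  m2 ⊆ --010,0001-
  m3 ⊆ 00--1,0001-
  m4 ⊆ 0010- [E]
  m5 ⊆ --101,0--01,00--1,0010-
  m7 ⊆ 00--1 [E]
  m8 ⊆ 010-0,0100-
  m9 ⊆ -1-01,0--01,0100-
  m10 ⊆ --010,-1-10,010-0
  m13 ⊆ --101,-1-01,0--01
  m14 ⊆ -1-10 [E]
  m18 ⊆ --010,1--10,100-0
  m21 ⊆ --101 [E]
  m22 ⊆ 1--10 [E]
  m25 ⊆ -1-01,11--1
  m26 ⊆ --010,-1-10,1--10,11-1-
  m27 ⊆ 11--1,11-1-
  m29 ⊆ --101,-1-01,11--1,111--
  m30 ⊆ -1-10,1--10,11-1-,111--
  m31 ⊆ 11--1,11-1-,111--
E = {--101, -1-10, 00--1, 0010-, 1--10}
Petrick residual → --010, 0100-, 11--1
Cover = c'de' + cd'e + bde' + a'b'e + a'b'cd' + a'bc'd' + ade' + abe  |cover|=8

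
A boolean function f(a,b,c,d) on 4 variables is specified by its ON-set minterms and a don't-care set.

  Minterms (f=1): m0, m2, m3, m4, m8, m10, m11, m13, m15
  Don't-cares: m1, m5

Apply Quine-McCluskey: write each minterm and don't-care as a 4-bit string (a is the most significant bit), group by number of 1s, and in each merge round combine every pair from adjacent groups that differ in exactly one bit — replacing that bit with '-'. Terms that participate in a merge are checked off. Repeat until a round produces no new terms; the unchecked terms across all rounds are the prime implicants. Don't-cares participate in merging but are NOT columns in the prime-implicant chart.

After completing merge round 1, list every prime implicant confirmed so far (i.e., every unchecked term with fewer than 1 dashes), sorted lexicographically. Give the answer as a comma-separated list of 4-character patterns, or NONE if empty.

size-2^0 implicants → 0000(✓)  0001(✓)  0010(✓)  0011(✓)  0100(✓)  0101(✓)  1000(✓)  1010(✓)  1011(✓)  1101(✓)  1111(✓)
size-2^1 implicants → -000(✓)  -010(✓)  -011(✓)  -101  0-00(✓)  0-01(✓)  00-0(✓)  00-1(✓)  000-(✓)  001-(✓)  010-(✓)  1-11  10-0(✓)  101-(✓)  11-1
size-2^2 implicants → -0-0  -01-  0-0-  00--
Unchecked terms (primes): -0-0, -01-, -101, 0-0-, 00--, 1-11, 11-1

NONE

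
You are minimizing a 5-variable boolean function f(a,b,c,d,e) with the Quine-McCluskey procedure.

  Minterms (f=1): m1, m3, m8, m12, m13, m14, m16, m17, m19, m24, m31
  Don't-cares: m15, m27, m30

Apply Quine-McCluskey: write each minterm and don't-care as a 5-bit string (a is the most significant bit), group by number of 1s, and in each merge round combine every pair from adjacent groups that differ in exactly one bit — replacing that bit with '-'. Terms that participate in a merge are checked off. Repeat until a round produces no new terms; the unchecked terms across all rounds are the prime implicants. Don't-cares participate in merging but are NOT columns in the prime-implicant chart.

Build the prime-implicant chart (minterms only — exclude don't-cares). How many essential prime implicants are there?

2

size-2^0 implicants → 00001(✓)  00011(✓)  01000(✓)  01100(✓)  01101(✓)  01110(✓)  01111(✓)  10000(✓)  10001(✓)  10011(✓)  11000(✓)  11011(✓)  11110(✓)  11111(✓)
size-2^1 implicants → -0001(✓)  -0011(✓)  -1000  -1110(✓)  -1111(✓)  000-1(✓)  01-00  011-0(✓)  011-1(✓)  0110-(✓)  0111-(✓)  1-000  1-011  100-1(✓)  1000-  11-11  1111-(✓)
size-2^2 implicants → -00-1  -111-  011--
Unchecked terms (primes): -00-1, -1000, -111-, 01-00, 011--, 1-000, 1-011, 1000-, 11-11
Minterm coverage:
  m1 ⊆ -00-1 [E]
  m3 ⊆ -00-1 [E]
  m8 ⊆ -1000,01-00
  m12 ⊆ 01-00,011--
  m13 ⊆ 011-- [E]
  m14 ⊆ -111-,011--
  m16 ⊆ 1-000,1000-
  m17 ⊆ -00-1,1000-
  m19 ⊆ -00-1,1-011
  m24 ⊆ -1000,1-000
  m31 ⊆ -111-,11-11
E = {-00-1, 011--}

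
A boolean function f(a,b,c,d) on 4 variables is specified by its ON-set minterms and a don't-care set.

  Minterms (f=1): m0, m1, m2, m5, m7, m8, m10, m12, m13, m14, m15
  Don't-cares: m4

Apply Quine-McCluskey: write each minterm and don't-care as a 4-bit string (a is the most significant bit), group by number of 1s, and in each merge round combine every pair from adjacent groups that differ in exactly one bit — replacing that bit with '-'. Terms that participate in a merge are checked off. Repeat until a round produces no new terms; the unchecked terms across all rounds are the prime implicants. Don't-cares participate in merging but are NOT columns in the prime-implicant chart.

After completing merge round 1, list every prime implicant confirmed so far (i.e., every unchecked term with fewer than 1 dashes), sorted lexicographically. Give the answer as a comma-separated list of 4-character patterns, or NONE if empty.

size-2^0 implicants → 0000(✓)  0001(✓)  0010(✓)  0100(✓)  0101(✓)  0111(✓)  1000(✓)  1010(✓)  1100(✓)  1101(✓)  1110(✓)  1111(✓)
size-2^1 implicants → -000(✓)  -010(✓)  -100(✓)  -101(✓)  -111(✓)  0-00(✓)  0-01(✓)  00-0(✓)  000-(✓)  01-1(✓)  010-(✓)  1-00(✓)  1-10(✓)  10-0(✓)  11-0(✓)  11-1(✓)  110-(✓)  111-(✓)
size-2^2 implicants → --00  -0-0  -1-1  -10-  0-0-  1--0  11--
Unchecked terms (primes): --00, -0-0, -1-1, -10-, 0-0-, 1--0, 11--

NONE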